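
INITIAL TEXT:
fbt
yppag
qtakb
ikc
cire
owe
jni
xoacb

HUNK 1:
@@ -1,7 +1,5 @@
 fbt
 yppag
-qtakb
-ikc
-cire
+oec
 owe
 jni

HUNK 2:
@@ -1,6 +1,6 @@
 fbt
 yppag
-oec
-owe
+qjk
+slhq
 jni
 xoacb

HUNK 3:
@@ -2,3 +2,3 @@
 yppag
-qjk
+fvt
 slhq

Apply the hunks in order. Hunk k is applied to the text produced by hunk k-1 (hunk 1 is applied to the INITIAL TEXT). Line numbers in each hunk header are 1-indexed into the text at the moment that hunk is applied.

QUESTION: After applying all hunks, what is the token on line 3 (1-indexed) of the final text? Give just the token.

Answer: fvt

Derivation:
Hunk 1: at line 1 remove [qtakb,ikc,cire] add [oec] -> 6 lines: fbt yppag oec owe jni xoacb
Hunk 2: at line 1 remove [oec,owe] add [qjk,slhq] -> 6 lines: fbt yppag qjk slhq jni xoacb
Hunk 3: at line 2 remove [qjk] add [fvt] -> 6 lines: fbt yppag fvt slhq jni xoacb
Final line 3: fvt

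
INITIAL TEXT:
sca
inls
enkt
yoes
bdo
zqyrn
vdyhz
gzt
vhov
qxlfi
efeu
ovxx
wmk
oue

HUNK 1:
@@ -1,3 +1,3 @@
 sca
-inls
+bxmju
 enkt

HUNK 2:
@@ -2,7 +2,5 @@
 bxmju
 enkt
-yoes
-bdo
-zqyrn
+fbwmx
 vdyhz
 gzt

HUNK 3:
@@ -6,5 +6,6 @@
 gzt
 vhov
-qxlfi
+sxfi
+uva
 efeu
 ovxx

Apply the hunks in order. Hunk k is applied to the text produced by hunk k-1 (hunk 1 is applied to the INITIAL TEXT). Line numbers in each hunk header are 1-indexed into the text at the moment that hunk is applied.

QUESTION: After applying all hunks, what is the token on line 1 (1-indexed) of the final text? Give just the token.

Answer: sca

Derivation:
Hunk 1: at line 1 remove [inls] add [bxmju] -> 14 lines: sca bxmju enkt yoes bdo zqyrn vdyhz gzt vhov qxlfi efeu ovxx wmk oue
Hunk 2: at line 2 remove [yoes,bdo,zqyrn] add [fbwmx] -> 12 lines: sca bxmju enkt fbwmx vdyhz gzt vhov qxlfi efeu ovxx wmk oue
Hunk 3: at line 6 remove [qxlfi] add [sxfi,uva] -> 13 lines: sca bxmju enkt fbwmx vdyhz gzt vhov sxfi uva efeu ovxx wmk oue
Final line 1: sca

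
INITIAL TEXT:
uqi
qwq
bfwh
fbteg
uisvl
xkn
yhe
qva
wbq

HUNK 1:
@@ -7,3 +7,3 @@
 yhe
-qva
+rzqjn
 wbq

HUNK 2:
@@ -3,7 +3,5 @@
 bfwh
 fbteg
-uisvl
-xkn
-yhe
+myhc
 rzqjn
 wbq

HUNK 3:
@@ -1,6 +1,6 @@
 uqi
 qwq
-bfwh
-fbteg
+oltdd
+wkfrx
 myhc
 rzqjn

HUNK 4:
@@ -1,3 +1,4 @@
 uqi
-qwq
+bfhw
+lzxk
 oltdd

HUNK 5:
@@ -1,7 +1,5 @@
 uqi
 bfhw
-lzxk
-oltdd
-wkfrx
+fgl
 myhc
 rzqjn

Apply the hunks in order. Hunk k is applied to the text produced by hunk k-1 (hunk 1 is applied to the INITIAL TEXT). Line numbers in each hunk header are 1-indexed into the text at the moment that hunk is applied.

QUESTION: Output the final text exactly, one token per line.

Hunk 1: at line 7 remove [qva] add [rzqjn] -> 9 lines: uqi qwq bfwh fbteg uisvl xkn yhe rzqjn wbq
Hunk 2: at line 3 remove [uisvl,xkn,yhe] add [myhc] -> 7 lines: uqi qwq bfwh fbteg myhc rzqjn wbq
Hunk 3: at line 1 remove [bfwh,fbteg] add [oltdd,wkfrx] -> 7 lines: uqi qwq oltdd wkfrx myhc rzqjn wbq
Hunk 4: at line 1 remove [qwq] add [bfhw,lzxk] -> 8 lines: uqi bfhw lzxk oltdd wkfrx myhc rzqjn wbq
Hunk 5: at line 1 remove [lzxk,oltdd,wkfrx] add [fgl] -> 6 lines: uqi bfhw fgl myhc rzqjn wbq

Answer: uqi
bfhw
fgl
myhc
rzqjn
wbq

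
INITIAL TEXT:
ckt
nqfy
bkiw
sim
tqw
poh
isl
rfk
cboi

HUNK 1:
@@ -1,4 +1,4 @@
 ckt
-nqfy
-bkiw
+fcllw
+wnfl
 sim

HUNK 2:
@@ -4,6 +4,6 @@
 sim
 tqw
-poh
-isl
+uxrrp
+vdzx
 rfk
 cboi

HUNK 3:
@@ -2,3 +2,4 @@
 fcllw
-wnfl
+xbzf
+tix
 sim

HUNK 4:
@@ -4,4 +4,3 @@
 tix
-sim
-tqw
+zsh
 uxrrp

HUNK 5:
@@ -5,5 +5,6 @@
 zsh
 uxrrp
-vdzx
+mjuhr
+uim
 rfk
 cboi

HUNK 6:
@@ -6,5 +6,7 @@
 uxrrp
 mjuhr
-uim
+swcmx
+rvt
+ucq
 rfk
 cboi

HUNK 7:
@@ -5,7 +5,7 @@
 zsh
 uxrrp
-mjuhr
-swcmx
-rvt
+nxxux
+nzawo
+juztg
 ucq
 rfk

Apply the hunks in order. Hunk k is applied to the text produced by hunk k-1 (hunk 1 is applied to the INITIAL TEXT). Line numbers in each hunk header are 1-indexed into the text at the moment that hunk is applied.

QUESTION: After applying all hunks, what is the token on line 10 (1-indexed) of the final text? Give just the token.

Answer: ucq

Derivation:
Hunk 1: at line 1 remove [nqfy,bkiw] add [fcllw,wnfl] -> 9 lines: ckt fcllw wnfl sim tqw poh isl rfk cboi
Hunk 2: at line 4 remove [poh,isl] add [uxrrp,vdzx] -> 9 lines: ckt fcllw wnfl sim tqw uxrrp vdzx rfk cboi
Hunk 3: at line 2 remove [wnfl] add [xbzf,tix] -> 10 lines: ckt fcllw xbzf tix sim tqw uxrrp vdzx rfk cboi
Hunk 4: at line 4 remove [sim,tqw] add [zsh] -> 9 lines: ckt fcllw xbzf tix zsh uxrrp vdzx rfk cboi
Hunk 5: at line 5 remove [vdzx] add [mjuhr,uim] -> 10 lines: ckt fcllw xbzf tix zsh uxrrp mjuhr uim rfk cboi
Hunk 6: at line 6 remove [uim] add [swcmx,rvt,ucq] -> 12 lines: ckt fcllw xbzf tix zsh uxrrp mjuhr swcmx rvt ucq rfk cboi
Hunk 7: at line 5 remove [mjuhr,swcmx,rvt] add [nxxux,nzawo,juztg] -> 12 lines: ckt fcllw xbzf tix zsh uxrrp nxxux nzawo juztg ucq rfk cboi
Final line 10: ucq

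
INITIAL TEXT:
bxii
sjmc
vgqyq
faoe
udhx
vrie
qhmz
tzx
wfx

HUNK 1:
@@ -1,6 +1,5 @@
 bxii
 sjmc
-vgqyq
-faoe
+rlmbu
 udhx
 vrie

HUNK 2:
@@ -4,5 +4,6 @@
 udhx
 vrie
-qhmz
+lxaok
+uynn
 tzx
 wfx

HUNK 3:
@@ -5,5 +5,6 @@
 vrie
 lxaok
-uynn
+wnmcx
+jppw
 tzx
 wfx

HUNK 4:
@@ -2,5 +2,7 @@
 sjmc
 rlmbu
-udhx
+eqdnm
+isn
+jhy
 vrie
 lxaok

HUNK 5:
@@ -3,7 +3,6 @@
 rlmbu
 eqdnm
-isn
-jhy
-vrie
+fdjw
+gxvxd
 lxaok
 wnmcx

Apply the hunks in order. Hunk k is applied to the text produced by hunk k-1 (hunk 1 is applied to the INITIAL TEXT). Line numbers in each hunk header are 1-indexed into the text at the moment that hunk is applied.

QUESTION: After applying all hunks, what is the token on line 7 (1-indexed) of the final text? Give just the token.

Answer: lxaok

Derivation:
Hunk 1: at line 1 remove [vgqyq,faoe] add [rlmbu] -> 8 lines: bxii sjmc rlmbu udhx vrie qhmz tzx wfx
Hunk 2: at line 4 remove [qhmz] add [lxaok,uynn] -> 9 lines: bxii sjmc rlmbu udhx vrie lxaok uynn tzx wfx
Hunk 3: at line 5 remove [uynn] add [wnmcx,jppw] -> 10 lines: bxii sjmc rlmbu udhx vrie lxaok wnmcx jppw tzx wfx
Hunk 4: at line 2 remove [udhx] add [eqdnm,isn,jhy] -> 12 lines: bxii sjmc rlmbu eqdnm isn jhy vrie lxaok wnmcx jppw tzx wfx
Hunk 5: at line 3 remove [isn,jhy,vrie] add [fdjw,gxvxd] -> 11 lines: bxii sjmc rlmbu eqdnm fdjw gxvxd lxaok wnmcx jppw tzx wfx
Final line 7: lxaok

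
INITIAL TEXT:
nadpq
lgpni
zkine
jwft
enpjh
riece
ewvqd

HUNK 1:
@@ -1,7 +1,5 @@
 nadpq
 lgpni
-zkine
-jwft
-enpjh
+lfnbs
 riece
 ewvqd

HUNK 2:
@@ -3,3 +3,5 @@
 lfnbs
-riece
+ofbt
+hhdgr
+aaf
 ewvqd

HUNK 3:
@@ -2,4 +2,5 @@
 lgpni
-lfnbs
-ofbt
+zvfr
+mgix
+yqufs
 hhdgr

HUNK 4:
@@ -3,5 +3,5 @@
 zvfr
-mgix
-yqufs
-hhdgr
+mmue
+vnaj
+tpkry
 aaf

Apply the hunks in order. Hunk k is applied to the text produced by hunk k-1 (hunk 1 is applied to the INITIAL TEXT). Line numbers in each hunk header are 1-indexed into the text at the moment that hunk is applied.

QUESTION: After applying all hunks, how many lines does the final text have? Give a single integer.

Answer: 8

Derivation:
Hunk 1: at line 1 remove [zkine,jwft,enpjh] add [lfnbs] -> 5 lines: nadpq lgpni lfnbs riece ewvqd
Hunk 2: at line 3 remove [riece] add [ofbt,hhdgr,aaf] -> 7 lines: nadpq lgpni lfnbs ofbt hhdgr aaf ewvqd
Hunk 3: at line 2 remove [lfnbs,ofbt] add [zvfr,mgix,yqufs] -> 8 lines: nadpq lgpni zvfr mgix yqufs hhdgr aaf ewvqd
Hunk 4: at line 3 remove [mgix,yqufs,hhdgr] add [mmue,vnaj,tpkry] -> 8 lines: nadpq lgpni zvfr mmue vnaj tpkry aaf ewvqd
Final line count: 8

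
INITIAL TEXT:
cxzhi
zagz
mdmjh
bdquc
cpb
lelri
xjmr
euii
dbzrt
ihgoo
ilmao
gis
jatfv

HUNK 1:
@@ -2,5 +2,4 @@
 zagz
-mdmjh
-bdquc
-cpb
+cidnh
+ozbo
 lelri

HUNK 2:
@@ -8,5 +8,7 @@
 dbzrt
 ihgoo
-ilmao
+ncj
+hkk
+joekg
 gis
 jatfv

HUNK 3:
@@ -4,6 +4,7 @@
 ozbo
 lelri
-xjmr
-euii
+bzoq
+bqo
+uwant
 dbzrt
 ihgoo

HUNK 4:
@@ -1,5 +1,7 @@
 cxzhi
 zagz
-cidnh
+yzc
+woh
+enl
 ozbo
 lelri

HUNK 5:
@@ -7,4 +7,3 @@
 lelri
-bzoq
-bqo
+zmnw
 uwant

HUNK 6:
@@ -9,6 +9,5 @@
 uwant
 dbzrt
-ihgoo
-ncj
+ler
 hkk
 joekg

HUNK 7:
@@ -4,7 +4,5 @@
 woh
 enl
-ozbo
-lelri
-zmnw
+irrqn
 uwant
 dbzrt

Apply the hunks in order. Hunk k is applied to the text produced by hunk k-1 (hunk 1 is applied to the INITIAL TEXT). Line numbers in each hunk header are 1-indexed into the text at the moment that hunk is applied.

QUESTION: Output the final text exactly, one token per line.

Answer: cxzhi
zagz
yzc
woh
enl
irrqn
uwant
dbzrt
ler
hkk
joekg
gis
jatfv

Derivation:
Hunk 1: at line 2 remove [mdmjh,bdquc,cpb] add [cidnh,ozbo] -> 12 lines: cxzhi zagz cidnh ozbo lelri xjmr euii dbzrt ihgoo ilmao gis jatfv
Hunk 2: at line 8 remove [ilmao] add [ncj,hkk,joekg] -> 14 lines: cxzhi zagz cidnh ozbo lelri xjmr euii dbzrt ihgoo ncj hkk joekg gis jatfv
Hunk 3: at line 4 remove [xjmr,euii] add [bzoq,bqo,uwant] -> 15 lines: cxzhi zagz cidnh ozbo lelri bzoq bqo uwant dbzrt ihgoo ncj hkk joekg gis jatfv
Hunk 4: at line 1 remove [cidnh] add [yzc,woh,enl] -> 17 lines: cxzhi zagz yzc woh enl ozbo lelri bzoq bqo uwant dbzrt ihgoo ncj hkk joekg gis jatfv
Hunk 5: at line 7 remove [bzoq,bqo] add [zmnw] -> 16 lines: cxzhi zagz yzc woh enl ozbo lelri zmnw uwant dbzrt ihgoo ncj hkk joekg gis jatfv
Hunk 6: at line 9 remove [ihgoo,ncj] add [ler] -> 15 lines: cxzhi zagz yzc woh enl ozbo lelri zmnw uwant dbzrt ler hkk joekg gis jatfv
Hunk 7: at line 4 remove [ozbo,lelri,zmnw] add [irrqn] -> 13 lines: cxzhi zagz yzc woh enl irrqn uwant dbzrt ler hkk joekg gis jatfv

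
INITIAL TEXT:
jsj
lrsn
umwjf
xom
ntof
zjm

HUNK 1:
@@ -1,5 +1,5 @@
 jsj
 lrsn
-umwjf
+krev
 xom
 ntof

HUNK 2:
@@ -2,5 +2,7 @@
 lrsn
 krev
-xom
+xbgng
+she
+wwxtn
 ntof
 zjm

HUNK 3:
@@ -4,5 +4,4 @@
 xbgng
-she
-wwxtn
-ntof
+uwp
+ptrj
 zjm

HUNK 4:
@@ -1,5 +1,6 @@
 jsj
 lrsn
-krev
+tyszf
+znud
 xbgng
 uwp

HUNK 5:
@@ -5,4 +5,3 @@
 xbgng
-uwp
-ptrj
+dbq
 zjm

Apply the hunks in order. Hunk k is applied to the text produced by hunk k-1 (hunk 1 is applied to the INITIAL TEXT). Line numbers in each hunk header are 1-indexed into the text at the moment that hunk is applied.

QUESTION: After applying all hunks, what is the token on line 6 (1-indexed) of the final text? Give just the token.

Hunk 1: at line 1 remove [umwjf] add [krev] -> 6 lines: jsj lrsn krev xom ntof zjm
Hunk 2: at line 2 remove [xom] add [xbgng,she,wwxtn] -> 8 lines: jsj lrsn krev xbgng she wwxtn ntof zjm
Hunk 3: at line 4 remove [she,wwxtn,ntof] add [uwp,ptrj] -> 7 lines: jsj lrsn krev xbgng uwp ptrj zjm
Hunk 4: at line 1 remove [krev] add [tyszf,znud] -> 8 lines: jsj lrsn tyszf znud xbgng uwp ptrj zjm
Hunk 5: at line 5 remove [uwp,ptrj] add [dbq] -> 7 lines: jsj lrsn tyszf znud xbgng dbq zjm
Final line 6: dbq

Answer: dbq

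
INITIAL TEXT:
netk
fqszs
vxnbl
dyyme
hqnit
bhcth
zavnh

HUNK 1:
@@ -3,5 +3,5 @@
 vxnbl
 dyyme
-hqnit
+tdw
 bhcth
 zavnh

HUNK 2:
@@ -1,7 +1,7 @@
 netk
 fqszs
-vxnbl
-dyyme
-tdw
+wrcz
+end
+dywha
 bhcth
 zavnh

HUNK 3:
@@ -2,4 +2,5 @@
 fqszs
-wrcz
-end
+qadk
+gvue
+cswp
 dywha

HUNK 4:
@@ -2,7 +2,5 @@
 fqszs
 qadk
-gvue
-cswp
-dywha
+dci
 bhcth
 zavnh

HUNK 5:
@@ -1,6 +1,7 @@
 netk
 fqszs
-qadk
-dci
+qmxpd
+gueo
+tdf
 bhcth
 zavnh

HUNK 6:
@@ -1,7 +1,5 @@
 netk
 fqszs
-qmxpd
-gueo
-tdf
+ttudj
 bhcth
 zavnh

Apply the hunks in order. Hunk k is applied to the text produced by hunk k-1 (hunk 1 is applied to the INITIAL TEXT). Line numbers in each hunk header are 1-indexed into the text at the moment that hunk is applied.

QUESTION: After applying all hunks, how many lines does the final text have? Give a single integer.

Answer: 5

Derivation:
Hunk 1: at line 3 remove [hqnit] add [tdw] -> 7 lines: netk fqszs vxnbl dyyme tdw bhcth zavnh
Hunk 2: at line 1 remove [vxnbl,dyyme,tdw] add [wrcz,end,dywha] -> 7 lines: netk fqszs wrcz end dywha bhcth zavnh
Hunk 3: at line 2 remove [wrcz,end] add [qadk,gvue,cswp] -> 8 lines: netk fqszs qadk gvue cswp dywha bhcth zavnh
Hunk 4: at line 2 remove [gvue,cswp,dywha] add [dci] -> 6 lines: netk fqszs qadk dci bhcth zavnh
Hunk 5: at line 1 remove [qadk,dci] add [qmxpd,gueo,tdf] -> 7 lines: netk fqszs qmxpd gueo tdf bhcth zavnh
Hunk 6: at line 1 remove [qmxpd,gueo,tdf] add [ttudj] -> 5 lines: netk fqszs ttudj bhcth zavnh
Final line count: 5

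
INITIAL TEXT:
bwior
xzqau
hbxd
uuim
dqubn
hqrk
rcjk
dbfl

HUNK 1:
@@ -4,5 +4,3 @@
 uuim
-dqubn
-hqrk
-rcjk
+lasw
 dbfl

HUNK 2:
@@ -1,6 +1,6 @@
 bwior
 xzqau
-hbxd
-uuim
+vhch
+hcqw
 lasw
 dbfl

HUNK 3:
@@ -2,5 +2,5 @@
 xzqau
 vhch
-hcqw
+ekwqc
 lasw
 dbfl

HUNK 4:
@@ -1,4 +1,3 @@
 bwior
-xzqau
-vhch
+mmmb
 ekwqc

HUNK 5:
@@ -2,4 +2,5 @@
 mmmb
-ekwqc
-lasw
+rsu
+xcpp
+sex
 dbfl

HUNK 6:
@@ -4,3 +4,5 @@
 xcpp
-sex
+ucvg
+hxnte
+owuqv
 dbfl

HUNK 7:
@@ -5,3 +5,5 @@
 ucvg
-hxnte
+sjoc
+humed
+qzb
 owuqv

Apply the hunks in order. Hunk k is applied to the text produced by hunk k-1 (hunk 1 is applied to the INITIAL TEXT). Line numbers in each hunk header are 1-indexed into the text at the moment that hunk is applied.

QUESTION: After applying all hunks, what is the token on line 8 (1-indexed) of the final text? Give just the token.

Hunk 1: at line 4 remove [dqubn,hqrk,rcjk] add [lasw] -> 6 lines: bwior xzqau hbxd uuim lasw dbfl
Hunk 2: at line 1 remove [hbxd,uuim] add [vhch,hcqw] -> 6 lines: bwior xzqau vhch hcqw lasw dbfl
Hunk 3: at line 2 remove [hcqw] add [ekwqc] -> 6 lines: bwior xzqau vhch ekwqc lasw dbfl
Hunk 4: at line 1 remove [xzqau,vhch] add [mmmb] -> 5 lines: bwior mmmb ekwqc lasw dbfl
Hunk 5: at line 2 remove [ekwqc,lasw] add [rsu,xcpp,sex] -> 6 lines: bwior mmmb rsu xcpp sex dbfl
Hunk 6: at line 4 remove [sex] add [ucvg,hxnte,owuqv] -> 8 lines: bwior mmmb rsu xcpp ucvg hxnte owuqv dbfl
Hunk 7: at line 5 remove [hxnte] add [sjoc,humed,qzb] -> 10 lines: bwior mmmb rsu xcpp ucvg sjoc humed qzb owuqv dbfl
Final line 8: qzb

Answer: qzb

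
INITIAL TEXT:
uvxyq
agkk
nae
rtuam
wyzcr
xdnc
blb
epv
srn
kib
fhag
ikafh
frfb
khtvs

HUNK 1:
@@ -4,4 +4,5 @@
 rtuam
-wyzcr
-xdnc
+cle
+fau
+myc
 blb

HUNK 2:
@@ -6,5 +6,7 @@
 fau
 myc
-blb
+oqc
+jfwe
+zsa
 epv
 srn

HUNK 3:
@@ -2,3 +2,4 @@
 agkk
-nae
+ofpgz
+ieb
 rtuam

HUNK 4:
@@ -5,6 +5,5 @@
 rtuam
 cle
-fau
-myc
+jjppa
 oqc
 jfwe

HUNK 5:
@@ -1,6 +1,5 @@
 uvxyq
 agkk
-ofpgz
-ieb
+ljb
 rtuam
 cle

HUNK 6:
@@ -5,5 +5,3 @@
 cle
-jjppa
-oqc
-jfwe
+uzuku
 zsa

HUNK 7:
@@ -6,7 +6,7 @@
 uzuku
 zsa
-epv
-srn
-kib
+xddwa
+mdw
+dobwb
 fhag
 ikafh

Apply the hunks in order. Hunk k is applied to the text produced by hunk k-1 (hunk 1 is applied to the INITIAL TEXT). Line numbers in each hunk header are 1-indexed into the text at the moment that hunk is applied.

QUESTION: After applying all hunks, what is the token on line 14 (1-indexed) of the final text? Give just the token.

Answer: khtvs

Derivation:
Hunk 1: at line 4 remove [wyzcr,xdnc] add [cle,fau,myc] -> 15 lines: uvxyq agkk nae rtuam cle fau myc blb epv srn kib fhag ikafh frfb khtvs
Hunk 2: at line 6 remove [blb] add [oqc,jfwe,zsa] -> 17 lines: uvxyq agkk nae rtuam cle fau myc oqc jfwe zsa epv srn kib fhag ikafh frfb khtvs
Hunk 3: at line 2 remove [nae] add [ofpgz,ieb] -> 18 lines: uvxyq agkk ofpgz ieb rtuam cle fau myc oqc jfwe zsa epv srn kib fhag ikafh frfb khtvs
Hunk 4: at line 5 remove [fau,myc] add [jjppa] -> 17 lines: uvxyq agkk ofpgz ieb rtuam cle jjppa oqc jfwe zsa epv srn kib fhag ikafh frfb khtvs
Hunk 5: at line 1 remove [ofpgz,ieb] add [ljb] -> 16 lines: uvxyq agkk ljb rtuam cle jjppa oqc jfwe zsa epv srn kib fhag ikafh frfb khtvs
Hunk 6: at line 5 remove [jjppa,oqc,jfwe] add [uzuku] -> 14 lines: uvxyq agkk ljb rtuam cle uzuku zsa epv srn kib fhag ikafh frfb khtvs
Hunk 7: at line 6 remove [epv,srn,kib] add [xddwa,mdw,dobwb] -> 14 lines: uvxyq agkk ljb rtuam cle uzuku zsa xddwa mdw dobwb fhag ikafh frfb khtvs
Final line 14: khtvs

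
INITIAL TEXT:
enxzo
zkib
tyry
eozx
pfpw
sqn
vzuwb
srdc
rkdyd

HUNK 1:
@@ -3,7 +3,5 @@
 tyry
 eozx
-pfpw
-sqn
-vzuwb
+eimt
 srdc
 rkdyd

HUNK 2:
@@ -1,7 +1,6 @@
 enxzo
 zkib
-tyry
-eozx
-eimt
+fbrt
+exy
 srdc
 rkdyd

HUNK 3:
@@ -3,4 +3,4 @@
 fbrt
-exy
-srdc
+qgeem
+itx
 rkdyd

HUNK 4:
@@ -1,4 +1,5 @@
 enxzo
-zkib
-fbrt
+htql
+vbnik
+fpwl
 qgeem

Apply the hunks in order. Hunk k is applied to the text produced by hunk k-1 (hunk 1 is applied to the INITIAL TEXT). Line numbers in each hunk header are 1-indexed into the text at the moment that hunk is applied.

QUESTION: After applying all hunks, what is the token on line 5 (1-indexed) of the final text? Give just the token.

Hunk 1: at line 3 remove [pfpw,sqn,vzuwb] add [eimt] -> 7 lines: enxzo zkib tyry eozx eimt srdc rkdyd
Hunk 2: at line 1 remove [tyry,eozx,eimt] add [fbrt,exy] -> 6 lines: enxzo zkib fbrt exy srdc rkdyd
Hunk 3: at line 3 remove [exy,srdc] add [qgeem,itx] -> 6 lines: enxzo zkib fbrt qgeem itx rkdyd
Hunk 4: at line 1 remove [zkib,fbrt] add [htql,vbnik,fpwl] -> 7 lines: enxzo htql vbnik fpwl qgeem itx rkdyd
Final line 5: qgeem

Answer: qgeem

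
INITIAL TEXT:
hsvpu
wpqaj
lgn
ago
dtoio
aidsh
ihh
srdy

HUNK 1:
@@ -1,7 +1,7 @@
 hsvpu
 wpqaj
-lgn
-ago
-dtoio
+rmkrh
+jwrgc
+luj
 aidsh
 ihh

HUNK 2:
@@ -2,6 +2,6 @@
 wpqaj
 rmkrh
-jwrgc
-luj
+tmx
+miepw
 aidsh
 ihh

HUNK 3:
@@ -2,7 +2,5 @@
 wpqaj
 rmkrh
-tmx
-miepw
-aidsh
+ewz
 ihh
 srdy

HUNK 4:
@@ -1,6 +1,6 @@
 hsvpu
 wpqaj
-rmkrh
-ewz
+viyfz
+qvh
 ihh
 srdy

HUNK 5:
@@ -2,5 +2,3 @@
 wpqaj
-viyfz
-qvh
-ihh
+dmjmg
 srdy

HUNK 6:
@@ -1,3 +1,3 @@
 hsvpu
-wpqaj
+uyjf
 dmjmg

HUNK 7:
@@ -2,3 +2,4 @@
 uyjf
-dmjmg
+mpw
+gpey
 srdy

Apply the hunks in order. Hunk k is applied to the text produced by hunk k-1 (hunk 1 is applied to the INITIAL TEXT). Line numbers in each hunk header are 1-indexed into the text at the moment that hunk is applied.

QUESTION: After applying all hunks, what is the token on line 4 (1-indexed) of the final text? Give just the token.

Answer: gpey

Derivation:
Hunk 1: at line 1 remove [lgn,ago,dtoio] add [rmkrh,jwrgc,luj] -> 8 lines: hsvpu wpqaj rmkrh jwrgc luj aidsh ihh srdy
Hunk 2: at line 2 remove [jwrgc,luj] add [tmx,miepw] -> 8 lines: hsvpu wpqaj rmkrh tmx miepw aidsh ihh srdy
Hunk 3: at line 2 remove [tmx,miepw,aidsh] add [ewz] -> 6 lines: hsvpu wpqaj rmkrh ewz ihh srdy
Hunk 4: at line 1 remove [rmkrh,ewz] add [viyfz,qvh] -> 6 lines: hsvpu wpqaj viyfz qvh ihh srdy
Hunk 5: at line 2 remove [viyfz,qvh,ihh] add [dmjmg] -> 4 lines: hsvpu wpqaj dmjmg srdy
Hunk 6: at line 1 remove [wpqaj] add [uyjf] -> 4 lines: hsvpu uyjf dmjmg srdy
Hunk 7: at line 2 remove [dmjmg] add [mpw,gpey] -> 5 lines: hsvpu uyjf mpw gpey srdy
Final line 4: gpey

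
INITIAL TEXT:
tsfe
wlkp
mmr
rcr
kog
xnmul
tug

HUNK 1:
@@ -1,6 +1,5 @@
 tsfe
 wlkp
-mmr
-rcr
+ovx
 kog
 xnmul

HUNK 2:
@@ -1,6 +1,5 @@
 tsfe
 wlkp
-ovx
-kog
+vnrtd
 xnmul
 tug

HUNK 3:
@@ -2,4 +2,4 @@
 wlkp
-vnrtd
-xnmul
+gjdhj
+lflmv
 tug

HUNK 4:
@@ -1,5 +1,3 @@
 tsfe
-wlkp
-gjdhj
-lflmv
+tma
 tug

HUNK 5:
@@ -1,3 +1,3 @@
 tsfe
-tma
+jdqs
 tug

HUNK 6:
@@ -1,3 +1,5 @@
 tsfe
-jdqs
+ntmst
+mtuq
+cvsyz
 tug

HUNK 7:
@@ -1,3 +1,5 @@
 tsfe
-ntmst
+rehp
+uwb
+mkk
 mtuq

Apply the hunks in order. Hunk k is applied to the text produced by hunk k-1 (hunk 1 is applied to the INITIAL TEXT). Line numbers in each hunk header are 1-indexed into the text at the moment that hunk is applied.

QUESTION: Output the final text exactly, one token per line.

Hunk 1: at line 1 remove [mmr,rcr] add [ovx] -> 6 lines: tsfe wlkp ovx kog xnmul tug
Hunk 2: at line 1 remove [ovx,kog] add [vnrtd] -> 5 lines: tsfe wlkp vnrtd xnmul tug
Hunk 3: at line 2 remove [vnrtd,xnmul] add [gjdhj,lflmv] -> 5 lines: tsfe wlkp gjdhj lflmv tug
Hunk 4: at line 1 remove [wlkp,gjdhj,lflmv] add [tma] -> 3 lines: tsfe tma tug
Hunk 5: at line 1 remove [tma] add [jdqs] -> 3 lines: tsfe jdqs tug
Hunk 6: at line 1 remove [jdqs] add [ntmst,mtuq,cvsyz] -> 5 lines: tsfe ntmst mtuq cvsyz tug
Hunk 7: at line 1 remove [ntmst] add [rehp,uwb,mkk] -> 7 lines: tsfe rehp uwb mkk mtuq cvsyz tug

Answer: tsfe
rehp
uwb
mkk
mtuq
cvsyz
tug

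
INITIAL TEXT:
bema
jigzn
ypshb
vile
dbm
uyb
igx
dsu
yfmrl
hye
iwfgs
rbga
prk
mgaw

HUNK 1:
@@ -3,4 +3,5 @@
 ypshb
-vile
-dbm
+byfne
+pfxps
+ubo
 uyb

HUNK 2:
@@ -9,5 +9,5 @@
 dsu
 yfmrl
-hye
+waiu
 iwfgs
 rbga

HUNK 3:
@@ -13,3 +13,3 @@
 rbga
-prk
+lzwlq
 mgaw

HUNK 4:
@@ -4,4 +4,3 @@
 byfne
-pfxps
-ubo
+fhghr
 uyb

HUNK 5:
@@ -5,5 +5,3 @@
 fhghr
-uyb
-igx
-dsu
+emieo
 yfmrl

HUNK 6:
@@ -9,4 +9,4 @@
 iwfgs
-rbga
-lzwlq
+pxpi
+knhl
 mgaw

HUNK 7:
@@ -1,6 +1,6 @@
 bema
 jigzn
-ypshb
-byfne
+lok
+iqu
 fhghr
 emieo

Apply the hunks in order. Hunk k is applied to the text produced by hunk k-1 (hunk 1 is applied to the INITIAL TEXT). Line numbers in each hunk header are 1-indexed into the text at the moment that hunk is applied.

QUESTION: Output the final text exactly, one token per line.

Answer: bema
jigzn
lok
iqu
fhghr
emieo
yfmrl
waiu
iwfgs
pxpi
knhl
mgaw

Derivation:
Hunk 1: at line 3 remove [vile,dbm] add [byfne,pfxps,ubo] -> 15 lines: bema jigzn ypshb byfne pfxps ubo uyb igx dsu yfmrl hye iwfgs rbga prk mgaw
Hunk 2: at line 9 remove [hye] add [waiu] -> 15 lines: bema jigzn ypshb byfne pfxps ubo uyb igx dsu yfmrl waiu iwfgs rbga prk mgaw
Hunk 3: at line 13 remove [prk] add [lzwlq] -> 15 lines: bema jigzn ypshb byfne pfxps ubo uyb igx dsu yfmrl waiu iwfgs rbga lzwlq mgaw
Hunk 4: at line 4 remove [pfxps,ubo] add [fhghr] -> 14 lines: bema jigzn ypshb byfne fhghr uyb igx dsu yfmrl waiu iwfgs rbga lzwlq mgaw
Hunk 5: at line 5 remove [uyb,igx,dsu] add [emieo] -> 12 lines: bema jigzn ypshb byfne fhghr emieo yfmrl waiu iwfgs rbga lzwlq mgaw
Hunk 6: at line 9 remove [rbga,lzwlq] add [pxpi,knhl] -> 12 lines: bema jigzn ypshb byfne fhghr emieo yfmrl waiu iwfgs pxpi knhl mgaw
Hunk 7: at line 1 remove [ypshb,byfne] add [lok,iqu] -> 12 lines: bema jigzn lok iqu fhghr emieo yfmrl waiu iwfgs pxpi knhl mgaw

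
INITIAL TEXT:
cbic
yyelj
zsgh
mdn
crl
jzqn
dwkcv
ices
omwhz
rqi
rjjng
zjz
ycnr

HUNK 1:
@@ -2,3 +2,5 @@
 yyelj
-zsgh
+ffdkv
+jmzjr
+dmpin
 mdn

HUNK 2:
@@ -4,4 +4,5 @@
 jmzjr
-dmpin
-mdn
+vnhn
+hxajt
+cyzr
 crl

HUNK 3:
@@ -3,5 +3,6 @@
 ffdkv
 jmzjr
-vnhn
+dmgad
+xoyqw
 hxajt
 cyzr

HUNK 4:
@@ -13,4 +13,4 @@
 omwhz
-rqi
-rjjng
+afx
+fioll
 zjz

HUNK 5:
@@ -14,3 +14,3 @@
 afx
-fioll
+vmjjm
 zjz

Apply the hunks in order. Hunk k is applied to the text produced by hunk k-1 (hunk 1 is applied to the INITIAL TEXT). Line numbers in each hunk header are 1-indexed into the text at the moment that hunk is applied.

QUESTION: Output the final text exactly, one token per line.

Answer: cbic
yyelj
ffdkv
jmzjr
dmgad
xoyqw
hxajt
cyzr
crl
jzqn
dwkcv
ices
omwhz
afx
vmjjm
zjz
ycnr

Derivation:
Hunk 1: at line 2 remove [zsgh] add [ffdkv,jmzjr,dmpin] -> 15 lines: cbic yyelj ffdkv jmzjr dmpin mdn crl jzqn dwkcv ices omwhz rqi rjjng zjz ycnr
Hunk 2: at line 4 remove [dmpin,mdn] add [vnhn,hxajt,cyzr] -> 16 lines: cbic yyelj ffdkv jmzjr vnhn hxajt cyzr crl jzqn dwkcv ices omwhz rqi rjjng zjz ycnr
Hunk 3: at line 3 remove [vnhn] add [dmgad,xoyqw] -> 17 lines: cbic yyelj ffdkv jmzjr dmgad xoyqw hxajt cyzr crl jzqn dwkcv ices omwhz rqi rjjng zjz ycnr
Hunk 4: at line 13 remove [rqi,rjjng] add [afx,fioll] -> 17 lines: cbic yyelj ffdkv jmzjr dmgad xoyqw hxajt cyzr crl jzqn dwkcv ices omwhz afx fioll zjz ycnr
Hunk 5: at line 14 remove [fioll] add [vmjjm] -> 17 lines: cbic yyelj ffdkv jmzjr dmgad xoyqw hxajt cyzr crl jzqn dwkcv ices omwhz afx vmjjm zjz ycnr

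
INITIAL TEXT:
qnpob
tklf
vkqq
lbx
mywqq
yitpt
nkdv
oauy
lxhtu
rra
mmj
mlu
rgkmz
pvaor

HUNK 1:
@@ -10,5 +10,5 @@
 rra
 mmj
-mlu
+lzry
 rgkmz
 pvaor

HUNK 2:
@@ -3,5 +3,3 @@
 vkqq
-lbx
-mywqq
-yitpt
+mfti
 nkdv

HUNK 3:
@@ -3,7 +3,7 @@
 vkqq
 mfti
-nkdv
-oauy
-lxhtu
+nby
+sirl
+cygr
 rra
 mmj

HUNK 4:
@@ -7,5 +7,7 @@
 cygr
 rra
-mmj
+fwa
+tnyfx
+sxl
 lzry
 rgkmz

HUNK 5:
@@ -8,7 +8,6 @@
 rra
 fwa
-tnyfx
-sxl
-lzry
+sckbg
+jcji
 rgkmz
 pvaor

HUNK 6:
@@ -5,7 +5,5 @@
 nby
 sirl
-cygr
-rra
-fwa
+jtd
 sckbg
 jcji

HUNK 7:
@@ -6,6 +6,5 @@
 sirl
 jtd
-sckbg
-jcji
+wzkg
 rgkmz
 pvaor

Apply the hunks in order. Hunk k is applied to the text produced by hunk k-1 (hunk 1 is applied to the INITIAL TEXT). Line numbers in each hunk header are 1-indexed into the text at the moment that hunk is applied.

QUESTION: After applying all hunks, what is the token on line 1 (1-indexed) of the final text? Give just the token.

Hunk 1: at line 10 remove [mlu] add [lzry] -> 14 lines: qnpob tklf vkqq lbx mywqq yitpt nkdv oauy lxhtu rra mmj lzry rgkmz pvaor
Hunk 2: at line 3 remove [lbx,mywqq,yitpt] add [mfti] -> 12 lines: qnpob tklf vkqq mfti nkdv oauy lxhtu rra mmj lzry rgkmz pvaor
Hunk 3: at line 3 remove [nkdv,oauy,lxhtu] add [nby,sirl,cygr] -> 12 lines: qnpob tklf vkqq mfti nby sirl cygr rra mmj lzry rgkmz pvaor
Hunk 4: at line 7 remove [mmj] add [fwa,tnyfx,sxl] -> 14 lines: qnpob tklf vkqq mfti nby sirl cygr rra fwa tnyfx sxl lzry rgkmz pvaor
Hunk 5: at line 8 remove [tnyfx,sxl,lzry] add [sckbg,jcji] -> 13 lines: qnpob tklf vkqq mfti nby sirl cygr rra fwa sckbg jcji rgkmz pvaor
Hunk 6: at line 5 remove [cygr,rra,fwa] add [jtd] -> 11 lines: qnpob tklf vkqq mfti nby sirl jtd sckbg jcji rgkmz pvaor
Hunk 7: at line 6 remove [sckbg,jcji] add [wzkg] -> 10 lines: qnpob tklf vkqq mfti nby sirl jtd wzkg rgkmz pvaor
Final line 1: qnpob

Answer: qnpob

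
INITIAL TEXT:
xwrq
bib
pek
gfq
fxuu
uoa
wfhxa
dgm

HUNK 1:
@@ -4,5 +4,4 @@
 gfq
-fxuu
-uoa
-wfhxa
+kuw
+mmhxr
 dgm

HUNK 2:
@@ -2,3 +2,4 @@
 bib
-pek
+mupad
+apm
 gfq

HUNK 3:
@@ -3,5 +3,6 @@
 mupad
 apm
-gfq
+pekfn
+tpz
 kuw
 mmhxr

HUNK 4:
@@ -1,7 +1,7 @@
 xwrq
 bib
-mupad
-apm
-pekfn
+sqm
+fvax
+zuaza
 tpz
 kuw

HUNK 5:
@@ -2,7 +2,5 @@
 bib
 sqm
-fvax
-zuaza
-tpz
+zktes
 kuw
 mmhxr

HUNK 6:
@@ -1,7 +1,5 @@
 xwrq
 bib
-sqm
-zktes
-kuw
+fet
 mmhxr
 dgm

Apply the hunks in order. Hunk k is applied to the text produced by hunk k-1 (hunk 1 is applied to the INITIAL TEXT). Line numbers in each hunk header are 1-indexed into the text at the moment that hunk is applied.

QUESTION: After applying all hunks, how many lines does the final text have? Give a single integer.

Answer: 5

Derivation:
Hunk 1: at line 4 remove [fxuu,uoa,wfhxa] add [kuw,mmhxr] -> 7 lines: xwrq bib pek gfq kuw mmhxr dgm
Hunk 2: at line 2 remove [pek] add [mupad,apm] -> 8 lines: xwrq bib mupad apm gfq kuw mmhxr dgm
Hunk 3: at line 3 remove [gfq] add [pekfn,tpz] -> 9 lines: xwrq bib mupad apm pekfn tpz kuw mmhxr dgm
Hunk 4: at line 1 remove [mupad,apm,pekfn] add [sqm,fvax,zuaza] -> 9 lines: xwrq bib sqm fvax zuaza tpz kuw mmhxr dgm
Hunk 5: at line 2 remove [fvax,zuaza,tpz] add [zktes] -> 7 lines: xwrq bib sqm zktes kuw mmhxr dgm
Hunk 6: at line 1 remove [sqm,zktes,kuw] add [fet] -> 5 lines: xwrq bib fet mmhxr dgm
Final line count: 5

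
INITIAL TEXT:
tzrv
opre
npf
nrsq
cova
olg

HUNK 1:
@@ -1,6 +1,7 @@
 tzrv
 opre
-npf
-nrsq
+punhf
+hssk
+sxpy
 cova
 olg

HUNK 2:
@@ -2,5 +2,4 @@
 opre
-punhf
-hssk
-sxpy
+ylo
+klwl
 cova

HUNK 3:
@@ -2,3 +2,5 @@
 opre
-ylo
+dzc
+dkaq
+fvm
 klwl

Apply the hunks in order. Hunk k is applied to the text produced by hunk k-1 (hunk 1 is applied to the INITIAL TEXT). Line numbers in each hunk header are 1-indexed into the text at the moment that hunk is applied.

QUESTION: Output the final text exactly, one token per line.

Hunk 1: at line 1 remove [npf,nrsq] add [punhf,hssk,sxpy] -> 7 lines: tzrv opre punhf hssk sxpy cova olg
Hunk 2: at line 2 remove [punhf,hssk,sxpy] add [ylo,klwl] -> 6 lines: tzrv opre ylo klwl cova olg
Hunk 3: at line 2 remove [ylo] add [dzc,dkaq,fvm] -> 8 lines: tzrv opre dzc dkaq fvm klwl cova olg

Answer: tzrv
opre
dzc
dkaq
fvm
klwl
cova
olg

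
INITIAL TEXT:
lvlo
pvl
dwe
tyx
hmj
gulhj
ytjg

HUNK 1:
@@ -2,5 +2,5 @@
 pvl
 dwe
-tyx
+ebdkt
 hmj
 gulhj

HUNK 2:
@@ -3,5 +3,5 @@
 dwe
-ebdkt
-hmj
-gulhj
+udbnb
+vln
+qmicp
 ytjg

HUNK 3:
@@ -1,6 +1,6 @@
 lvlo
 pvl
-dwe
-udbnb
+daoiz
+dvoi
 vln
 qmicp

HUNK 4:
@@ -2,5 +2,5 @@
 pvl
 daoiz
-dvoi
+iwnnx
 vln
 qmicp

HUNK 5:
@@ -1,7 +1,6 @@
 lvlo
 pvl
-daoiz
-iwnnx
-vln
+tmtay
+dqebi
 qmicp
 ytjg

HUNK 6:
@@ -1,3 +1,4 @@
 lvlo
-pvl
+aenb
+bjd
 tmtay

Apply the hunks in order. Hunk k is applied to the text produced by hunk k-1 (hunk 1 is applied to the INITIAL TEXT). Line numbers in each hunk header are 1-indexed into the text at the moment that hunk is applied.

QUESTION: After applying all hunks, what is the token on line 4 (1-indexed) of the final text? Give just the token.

Hunk 1: at line 2 remove [tyx] add [ebdkt] -> 7 lines: lvlo pvl dwe ebdkt hmj gulhj ytjg
Hunk 2: at line 3 remove [ebdkt,hmj,gulhj] add [udbnb,vln,qmicp] -> 7 lines: lvlo pvl dwe udbnb vln qmicp ytjg
Hunk 3: at line 1 remove [dwe,udbnb] add [daoiz,dvoi] -> 7 lines: lvlo pvl daoiz dvoi vln qmicp ytjg
Hunk 4: at line 2 remove [dvoi] add [iwnnx] -> 7 lines: lvlo pvl daoiz iwnnx vln qmicp ytjg
Hunk 5: at line 1 remove [daoiz,iwnnx,vln] add [tmtay,dqebi] -> 6 lines: lvlo pvl tmtay dqebi qmicp ytjg
Hunk 6: at line 1 remove [pvl] add [aenb,bjd] -> 7 lines: lvlo aenb bjd tmtay dqebi qmicp ytjg
Final line 4: tmtay

Answer: tmtay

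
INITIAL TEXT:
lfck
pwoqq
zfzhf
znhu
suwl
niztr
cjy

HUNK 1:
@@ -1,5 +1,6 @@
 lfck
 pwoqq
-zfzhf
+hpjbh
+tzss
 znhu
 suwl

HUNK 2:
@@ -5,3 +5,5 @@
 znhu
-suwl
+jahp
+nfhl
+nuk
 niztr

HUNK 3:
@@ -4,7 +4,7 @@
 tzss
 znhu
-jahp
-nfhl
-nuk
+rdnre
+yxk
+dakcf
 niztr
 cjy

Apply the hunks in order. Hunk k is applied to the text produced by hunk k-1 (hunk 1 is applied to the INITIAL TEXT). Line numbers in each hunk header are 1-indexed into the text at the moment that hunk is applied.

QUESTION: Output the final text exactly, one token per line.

Hunk 1: at line 1 remove [zfzhf] add [hpjbh,tzss] -> 8 lines: lfck pwoqq hpjbh tzss znhu suwl niztr cjy
Hunk 2: at line 5 remove [suwl] add [jahp,nfhl,nuk] -> 10 lines: lfck pwoqq hpjbh tzss znhu jahp nfhl nuk niztr cjy
Hunk 3: at line 4 remove [jahp,nfhl,nuk] add [rdnre,yxk,dakcf] -> 10 lines: lfck pwoqq hpjbh tzss znhu rdnre yxk dakcf niztr cjy

Answer: lfck
pwoqq
hpjbh
tzss
znhu
rdnre
yxk
dakcf
niztr
cjy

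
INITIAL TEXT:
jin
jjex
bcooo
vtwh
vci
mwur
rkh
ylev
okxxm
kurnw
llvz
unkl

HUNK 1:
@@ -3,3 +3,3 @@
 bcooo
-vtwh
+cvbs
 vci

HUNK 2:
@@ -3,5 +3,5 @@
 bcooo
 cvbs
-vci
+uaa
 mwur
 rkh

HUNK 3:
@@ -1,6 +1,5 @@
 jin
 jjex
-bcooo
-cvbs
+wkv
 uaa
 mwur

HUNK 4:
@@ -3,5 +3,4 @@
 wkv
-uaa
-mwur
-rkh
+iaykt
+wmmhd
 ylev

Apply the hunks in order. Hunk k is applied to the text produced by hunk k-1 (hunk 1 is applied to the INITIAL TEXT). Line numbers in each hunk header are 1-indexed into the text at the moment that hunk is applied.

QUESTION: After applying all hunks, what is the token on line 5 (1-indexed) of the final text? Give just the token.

Answer: wmmhd

Derivation:
Hunk 1: at line 3 remove [vtwh] add [cvbs] -> 12 lines: jin jjex bcooo cvbs vci mwur rkh ylev okxxm kurnw llvz unkl
Hunk 2: at line 3 remove [vci] add [uaa] -> 12 lines: jin jjex bcooo cvbs uaa mwur rkh ylev okxxm kurnw llvz unkl
Hunk 3: at line 1 remove [bcooo,cvbs] add [wkv] -> 11 lines: jin jjex wkv uaa mwur rkh ylev okxxm kurnw llvz unkl
Hunk 4: at line 3 remove [uaa,mwur,rkh] add [iaykt,wmmhd] -> 10 lines: jin jjex wkv iaykt wmmhd ylev okxxm kurnw llvz unkl
Final line 5: wmmhd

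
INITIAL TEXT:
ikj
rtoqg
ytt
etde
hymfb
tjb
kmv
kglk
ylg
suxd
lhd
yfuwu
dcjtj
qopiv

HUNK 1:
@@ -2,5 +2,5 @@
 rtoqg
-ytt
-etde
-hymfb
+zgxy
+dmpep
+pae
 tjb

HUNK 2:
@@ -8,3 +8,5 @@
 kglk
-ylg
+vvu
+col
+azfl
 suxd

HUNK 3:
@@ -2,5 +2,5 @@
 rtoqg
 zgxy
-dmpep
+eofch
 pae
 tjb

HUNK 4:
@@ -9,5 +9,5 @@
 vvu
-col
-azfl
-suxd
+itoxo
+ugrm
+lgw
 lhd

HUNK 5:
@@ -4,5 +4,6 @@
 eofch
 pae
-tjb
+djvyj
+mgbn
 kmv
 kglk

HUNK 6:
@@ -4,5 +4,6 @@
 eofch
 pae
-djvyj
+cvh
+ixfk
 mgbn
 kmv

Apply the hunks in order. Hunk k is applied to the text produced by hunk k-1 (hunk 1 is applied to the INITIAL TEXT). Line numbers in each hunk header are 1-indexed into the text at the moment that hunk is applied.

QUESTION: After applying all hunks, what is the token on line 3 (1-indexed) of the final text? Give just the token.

Hunk 1: at line 2 remove [ytt,etde,hymfb] add [zgxy,dmpep,pae] -> 14 lines: ikj rtoqg zgxy dmpep pae tjb kmv kglk ylg suxd lhd yfuwu dcjtj qopiv
Hunk 2: at line 8 remove [ylg] add [vvu,col,azfl] -> 16 lines: ikj rtoqg zgxy dmpep pae tjb kmv kglk vvu col azfl suxd lhd yfuwu dcjtj qopiv
Hunk 3: at line 2 remove [dmpep] add [eofch] -> 16 lines: ikj rtoqg zgxy eofch pae tjb kmv kglk vvu col azfl suxd lhd yfuwu dcjtj qopiv
Hunk 4: at line 9 remove [col,azfl,suxd] add [itoxo,ugrm,lgw] -> 16 lines: ikj rtoqg zgxy eofch pae tjb kmv kglk vvu itoxo ugrm lgw lhd yfuwu dcjtj qopiv
Hunk 5: at line 4 remove [tjb] add [djvyj,mgbn] -> 17 lines: ikj rtoqg zgxy eofch pae djvyj mgbn kmv kglk vvu itoxo ugrm lgw lhd yfuwu dcjtj qopiv
Hunk 6: at line 4 remove [djvyj] add [cvh,ixfk] -> 18 lines: ikj rtoqg zgxy eofch pae cvh ixfk mgbn kmv kglk vvu itoxo ugrm lgw lhd yfuwu dcjtj qopiv
Final line 3: zgxy

Answer: zgxy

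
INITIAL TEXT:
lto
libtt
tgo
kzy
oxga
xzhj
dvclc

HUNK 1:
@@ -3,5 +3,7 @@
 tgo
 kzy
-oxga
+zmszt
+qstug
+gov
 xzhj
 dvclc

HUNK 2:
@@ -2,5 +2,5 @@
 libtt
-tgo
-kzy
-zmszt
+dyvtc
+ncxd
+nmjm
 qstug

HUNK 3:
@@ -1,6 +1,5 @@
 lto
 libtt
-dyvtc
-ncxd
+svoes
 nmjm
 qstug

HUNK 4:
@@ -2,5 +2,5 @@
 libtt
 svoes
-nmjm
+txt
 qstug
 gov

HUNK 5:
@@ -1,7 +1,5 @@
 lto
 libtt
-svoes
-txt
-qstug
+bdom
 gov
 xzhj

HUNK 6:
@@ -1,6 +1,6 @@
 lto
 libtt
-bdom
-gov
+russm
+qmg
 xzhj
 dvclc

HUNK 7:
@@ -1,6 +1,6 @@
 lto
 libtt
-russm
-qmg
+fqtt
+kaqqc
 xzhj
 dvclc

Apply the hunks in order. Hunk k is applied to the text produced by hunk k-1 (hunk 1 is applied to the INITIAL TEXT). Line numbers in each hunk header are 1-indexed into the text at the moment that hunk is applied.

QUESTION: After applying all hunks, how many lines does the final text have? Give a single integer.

Answer: 6

Derivation:
Hunk 1: at line 3 remove [oxga] add [zmszt,qstug,gov] -> 9 lines: lto libtt tgo kzy zmszt qstug gov xzhj dvclc
Hunk 2: at line 2 remove [tgo,kzy,zmszt] add [dyvtc,ncxd,nmjm] -> 9 lines: lto libtt dyvtc ncxd nmjm qstug gov xzhj dvclc
Hunk 3: at line 1 remove [dyvtc,ncxd] add [svoes] -> 8 lines: lto libtt svoes nmjm qstug gov xzhj dvclc
Hunk 4: at line 2 remove [nmjm] add [txt] -> 8 lines: lto libtt svoes txt qstug gov xzhj dvclc
Hunk 5: at line 1 remove [svoes,txt,qstug] add [bdom] -> 6 lines: lto libtt bdom gov xzhj dvclc
Hunk 6: at line 1 remove [bdom,gov] add [russm,qmg] -> 6 lines: lto libtt russm qmg xzhj dvclc
Hunk 7: at line 1 remove [russm,qmg] add [fqtt,kaqqc] -> 6 lines: lto libtt fqtt kaqqc xzhj dvclc
Final line count: 6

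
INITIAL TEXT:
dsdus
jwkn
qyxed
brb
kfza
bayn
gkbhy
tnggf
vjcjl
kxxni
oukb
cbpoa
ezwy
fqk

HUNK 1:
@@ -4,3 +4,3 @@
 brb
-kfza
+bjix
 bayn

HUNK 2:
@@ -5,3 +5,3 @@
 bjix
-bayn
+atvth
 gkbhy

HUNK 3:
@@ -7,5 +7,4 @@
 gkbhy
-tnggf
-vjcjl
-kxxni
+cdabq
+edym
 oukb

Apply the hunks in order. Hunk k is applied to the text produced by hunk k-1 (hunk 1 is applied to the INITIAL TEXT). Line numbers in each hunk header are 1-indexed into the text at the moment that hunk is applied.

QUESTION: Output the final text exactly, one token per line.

Answer: dsdus
jwkn
qyxed
brb
bjix
atvth
gkbhy
cdabq
edym
oukb
cbpoa
ezwy
fqk

Derivation:
Hunk 1: at line 4 remove [kfza] add [bjix] -> 14 lines: dsdus jwkn qyxed brb bjix bayn gkbhy tnggf vjcjl kxxni oukb cbpoa ezwy fqk
Hunk 2: at line 5 remove [bayn] add [atvth] -> 14 lines: dsdus jwkn qyxed brb bjix atvth gkbhy tnggf vjcjl kxxni oukb cbpoa ezwy fqk
Hunk 3: at line 7 remove [tnggf,vjcjl,kxxni] add [cdabq,edym] -> 13 lines: dsdus jwkn qyxed brb bjix atvth gkbhy cdabq edym oukb cbpoa ezwy fqk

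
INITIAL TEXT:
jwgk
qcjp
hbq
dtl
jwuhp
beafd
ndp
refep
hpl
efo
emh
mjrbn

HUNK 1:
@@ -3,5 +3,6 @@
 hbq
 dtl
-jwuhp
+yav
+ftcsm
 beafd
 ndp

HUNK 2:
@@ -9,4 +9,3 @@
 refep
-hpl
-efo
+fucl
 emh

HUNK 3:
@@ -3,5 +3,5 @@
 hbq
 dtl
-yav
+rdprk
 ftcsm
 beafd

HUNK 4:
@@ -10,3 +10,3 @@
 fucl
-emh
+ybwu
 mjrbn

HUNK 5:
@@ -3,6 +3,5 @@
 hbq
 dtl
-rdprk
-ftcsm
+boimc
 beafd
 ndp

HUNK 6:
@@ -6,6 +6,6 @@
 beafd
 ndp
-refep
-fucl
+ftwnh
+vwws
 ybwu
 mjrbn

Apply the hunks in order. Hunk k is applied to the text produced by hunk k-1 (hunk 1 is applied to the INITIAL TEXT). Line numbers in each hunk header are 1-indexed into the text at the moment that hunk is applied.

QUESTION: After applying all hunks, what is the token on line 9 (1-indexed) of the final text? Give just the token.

Hunk 1: at line 3 remove [jwuhp] add [yav,ftcsm] -> 13 lines: jwgk qcjp hbq dtl yav ftcsm beafd ndp refep hpl efo emh mjrbn
Hunk 2: at line 9 remove [hpl,efo] add [fucl] -> 12 lines: jwgk qcjp hbq dtl yav ftcsm beafd ndp refep fucl emh mjrbn
Hunk 3: at line 3 remove [yav] add [rdprk] -> 12 lines: jwgk qcjp hbq dtl rdprk ftcsm beafd ndp refep fucl emh mjrbn
Hunk 4: at line 10 remove [emh] add [ybwu] -> 12 lines: jwgk qcjp hbq dtl rdprk ftcsm beafd ndp refep fucl ybwu mjrbn
Hunk 5: at line 3 remove [rdprk,ftcsm] add [boimc] -> 11 lines: jwgk qcjp hbq dtl boimc beafd ndp refep fucl ybwu mjrbn
Hunk 6: at line 6 remove [refep,fucl] add [ftwnh,vwws] -> 11 lines: jwgk qcjp hbq dtl boimc beafd ndp ftwnh vwws ybwu mjrbn
Final line 9: vwws

Answer: vwws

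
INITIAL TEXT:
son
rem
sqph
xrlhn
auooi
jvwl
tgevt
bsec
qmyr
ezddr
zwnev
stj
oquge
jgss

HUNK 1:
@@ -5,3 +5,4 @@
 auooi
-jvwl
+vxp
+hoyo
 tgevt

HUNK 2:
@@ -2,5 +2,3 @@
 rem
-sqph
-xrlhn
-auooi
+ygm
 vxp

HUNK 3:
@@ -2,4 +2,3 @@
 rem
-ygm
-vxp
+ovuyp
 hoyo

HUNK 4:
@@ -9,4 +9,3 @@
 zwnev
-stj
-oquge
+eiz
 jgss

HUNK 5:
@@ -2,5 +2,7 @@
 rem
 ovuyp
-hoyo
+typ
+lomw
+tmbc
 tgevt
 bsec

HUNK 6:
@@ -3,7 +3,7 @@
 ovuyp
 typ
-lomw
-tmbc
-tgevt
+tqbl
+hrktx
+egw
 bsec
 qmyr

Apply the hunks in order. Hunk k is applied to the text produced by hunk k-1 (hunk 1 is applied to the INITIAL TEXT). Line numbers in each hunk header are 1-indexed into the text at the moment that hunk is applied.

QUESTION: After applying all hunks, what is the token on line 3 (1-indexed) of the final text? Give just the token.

Hunk 1: at line 5 remove [jvwl] add [vxp,hoyo] -> 15 lines: son rem sqph xrlhn auooi vxp hoyo tgevt bsec qmyr ezddr zwnev stj oquge jgss
Hunk 2: at line 2 remove [sqph,xrlhn,auooi] add [ygm] -> 13 lines: son rem ygm vxp hoyo tgevt bsec qmyr ezddr zwnev stj oquge jgss
Hunk 3: at line 2 remove [ygm,vxp] add [ovuyp] -> 12 lines: son rem ovuyp hoyo tgevt bsec qmyr ezddr zwnev stj oquge jgss
Hunk 4: at line 9 remove [stj,oquge] add [eiz] -> 11 lines: son rem ovuyp hoyo tgevt bsec qmyr ezddr zwnev eiz jgss
Hunk 5: at line 2 remove [hoyo] add [typ,lomw,tmbc] -> 13 lines: son rem ovuyp typ lomw tmbc tgevt bsec qmyr ezddr zwnev eiz jgss
Hunk 6: at line 3 remove [lomw,tmbc,tgevt] add [tqbl,hrktx,egw] -> 13 lines: son rem ovuyp typ tqbl hrktx egw bsec qmyr ezddr zwnev eiz jgss
Final line 3: ovuyp

Answer: ovuyp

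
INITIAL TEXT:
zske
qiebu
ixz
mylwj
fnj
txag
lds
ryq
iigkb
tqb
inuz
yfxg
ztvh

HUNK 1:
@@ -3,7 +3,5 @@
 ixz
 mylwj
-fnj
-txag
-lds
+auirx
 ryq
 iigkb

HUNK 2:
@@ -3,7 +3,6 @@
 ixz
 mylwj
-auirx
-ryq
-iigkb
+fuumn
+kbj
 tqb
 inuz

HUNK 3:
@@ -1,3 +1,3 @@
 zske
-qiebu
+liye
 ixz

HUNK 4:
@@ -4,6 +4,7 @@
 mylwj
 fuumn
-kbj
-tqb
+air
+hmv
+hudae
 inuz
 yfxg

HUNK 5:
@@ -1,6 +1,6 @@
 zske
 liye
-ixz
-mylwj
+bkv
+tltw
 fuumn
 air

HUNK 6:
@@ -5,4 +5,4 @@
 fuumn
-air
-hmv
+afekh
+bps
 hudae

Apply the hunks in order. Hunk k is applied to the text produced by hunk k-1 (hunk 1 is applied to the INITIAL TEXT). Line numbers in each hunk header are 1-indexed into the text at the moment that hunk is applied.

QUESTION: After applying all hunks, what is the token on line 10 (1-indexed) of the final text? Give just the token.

Answer: yfxg

Derivation:
Hunk 1: at line 3 remove [fnj,txag,lds] add [auirx] -> 11 lines: zske qiebu ixz mylwj auirx ryq iigkb tqb inuz yfxg ztvh
Hunk 2: at line 3 remove [auirx,ryq,iigkb] add [fuumn,kbj] -> 10 lines: zske qiebu ixz mylwj fuumn kbj tqb inuz yfxg ztvh
Hunk 3: at line 1 remove [qiebu] add [liye] -> 10 lines: zske liye ixz mylwj fuumn kbj tqb inuz yfxg ztvh
Hunk 4: at line 4 remove [kbj,tqb] add [air,hmv,hudae] -> 11 lines: zske liye ixz mylwj fuumn air hmv hudae inuz yfxg ztvh
Hunk 5: at line 1 remove [ixz,mylwj] add [bkv,tltw] -> 11 lines: zske liye bkv tltw fuumn air hmv hudae inuz yfxg ztvh
Hunk 6: at line 5 remove [air,hmv] add [afekh,bps] -> 11 lines: zske liye bkv tltw fuumn afekh bps hudae inuz yfxg ztvh
Final line 10: yfxg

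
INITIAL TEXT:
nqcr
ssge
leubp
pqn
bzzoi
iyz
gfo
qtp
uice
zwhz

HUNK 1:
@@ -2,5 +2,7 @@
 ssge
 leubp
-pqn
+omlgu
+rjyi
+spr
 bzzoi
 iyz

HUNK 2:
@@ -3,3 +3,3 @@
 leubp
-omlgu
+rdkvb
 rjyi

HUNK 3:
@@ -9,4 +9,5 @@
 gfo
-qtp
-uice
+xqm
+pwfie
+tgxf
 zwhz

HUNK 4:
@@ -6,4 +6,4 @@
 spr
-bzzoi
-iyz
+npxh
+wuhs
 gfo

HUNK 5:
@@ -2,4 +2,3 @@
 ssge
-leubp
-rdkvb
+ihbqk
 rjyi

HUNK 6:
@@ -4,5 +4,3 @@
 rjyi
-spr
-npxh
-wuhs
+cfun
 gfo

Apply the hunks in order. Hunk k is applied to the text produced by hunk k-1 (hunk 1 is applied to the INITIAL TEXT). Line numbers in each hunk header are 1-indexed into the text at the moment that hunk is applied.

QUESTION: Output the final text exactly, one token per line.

Answer: nqcr
ssge
ihbqk
rjyi
cfun
gfo
xqm
pwfie
tgxf
zwhz

Derivation:
Hunk 1: at line 2 remove [pqn] add [omlgu,rjyi,spr] -> 12 lines: nqcr ssge leubp omlgu rjyi spr bzzoi iyz gfo qtp uice zwhz
Hunk 2: at line 3 remove [omlgu] add [rdkvb] -> 12 lines: nqcr ssge leubp rdkvb rjyi spr bzzoi iyz gfo qtp uice zwhz
Hunk 3: at line 9 remove [qtp,uice] add [xqm,pwfie,tgxf] -> 13 lines: nqcr ssge leubp rdkvb rjyi spr bzzoi iyz gfo xqm pwfie tgxf zwhz
Hunk 4: at line 6 remove [bzzoi,iyz] add [npxh,wuhs] -> 13 lines: nqcr ssge leubp rdkvb rjyi spr npxh wuhs gfo xqm pwfie tgxf zwhz
Hunk 5: at line 2 remove [leubp,rdkvb] add [ihbqk] -> 12 lines: nqcr ssge ihbqk rjyi spr npxh wuhs gfo xqm pwfie tgxf zwhz
Hunk 6: at line 4 remove [spr,npxh,wuhs] add [cfun] -> 10 lines: nqcr ssge ihbqk rjyi cfun gfo xqm pwfie tgxf zwhz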